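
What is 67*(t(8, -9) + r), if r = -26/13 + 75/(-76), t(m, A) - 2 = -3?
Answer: -20301/76 ≈ -267.12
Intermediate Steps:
t(m, A) = -1 (t(m, A) = 2 - 3 = -1)
r = -227/76 (r = -26*1/13 + 75*(-1/76) = -2 - 75/76 = -227/76 ≈ -2.9868)
67*(t(8, -9) + r) = 67*(-1 - 227/76) = 67*(-303/76) = -20301/76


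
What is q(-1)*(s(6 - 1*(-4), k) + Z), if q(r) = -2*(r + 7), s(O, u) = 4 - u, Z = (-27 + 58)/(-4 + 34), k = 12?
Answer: 418/5 ≈ 83.600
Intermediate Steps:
Z = 31/30 ≈ 1.0333
q(r) = -14 - 2*r (q(r) = -2*(7 + r) = -14 - 2*r)
q(-1)*(s(6 - 1*(-4), k) + Z) = (-14 - 2*(-1))*((4 - 1*12) + 31/30) = (-14 + 2)*((4 - 12) + 31/30) = -12*(-8 + 31/30) = -12*(-209/30) = 418/5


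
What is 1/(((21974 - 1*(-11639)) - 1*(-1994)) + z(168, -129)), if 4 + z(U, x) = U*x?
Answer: 1/13931 ≈ 7.1782e-5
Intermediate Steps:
z(U, x) = -4 + U*x
1/(((21974 - 1*(-11639)) - 1*(-1994)) + z(168, -129)) = 1/(((21974 - 1*(-11639)) - 1*(-1994)) + (-4 + 168*(-129))) = 1/(((21974 + 11639) + 1994) + (-4 - 21672)) = 1/((33613 + 1994) - 21676) = 1/(35607 - 21676) = 1/13931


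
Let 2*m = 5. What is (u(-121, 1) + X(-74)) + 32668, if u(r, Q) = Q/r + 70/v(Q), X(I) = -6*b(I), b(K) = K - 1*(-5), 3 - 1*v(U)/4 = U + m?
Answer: 3998686/121 ≈ 33047.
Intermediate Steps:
m = 5/2 (m = (1/2)*5 = 5/2 ≈ 2.5000)
v(U) = 2 - 4*U (v(U) = 12 - 4*(U + 5/2) = 12 - 4*(5/2 + U) = 12 + (-10 - 4*U) = 2 - 4*U)
b(K) = 5 + K (b(K) = K + 5 = 5 + K)
X(I) = -30 - 6*I (X(I) = -6*(5 + I) = -30 - 6*I)
u(r, Q) = 70/(2 - 4*Q) + Q/r (u(r, Q) = Q/r + 70/(2 - 4*Q) = 70/(2 - 4*Q) + Q/r)
(u(-121, 1) + X(-74)) + 32668 = ((-70/(-2 + 4*1) + 1/(-121)) + (-30 - 6*(-74))) + 32668 = ((-70/(-2 + 4) + 1*(-1/121)) + (-30 + 444)) + 32668 = ((-70/2 - 1/121) + 414) + 32668 = ((-70*1/2 - 1/121) + 414) + 32668 = ((-35 - 1/121) + 414) + 32668 = (-4236/121 + 414) + 32668 = 45858/121 + 32668 = 3998686/121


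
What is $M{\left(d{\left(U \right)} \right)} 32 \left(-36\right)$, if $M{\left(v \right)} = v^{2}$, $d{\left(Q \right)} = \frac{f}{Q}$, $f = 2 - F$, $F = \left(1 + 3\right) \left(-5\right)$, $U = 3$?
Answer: $-61952$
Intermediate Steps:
$F = -20$ ($F = 4 \left(-5\right) = -20$)
$f = 22$ ($f = 2 - -20 = 2 + 20 = 22$)
$d{\left(Q \right)} = \frac{22}{Q}$
$M{\left(d{\left(U \right)} \right)} 32 \left(-36\right) = \left(\frac{22}{3}\right)^{2} \cdot 32 \left(-36\right) = \frac{484}{9} \cdot 32 \left(-36\right) = \frac{15488}{9} \left(-36\right) = -61952$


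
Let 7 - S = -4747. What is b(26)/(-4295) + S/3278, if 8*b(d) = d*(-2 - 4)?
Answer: 20482351/14079010 ≈ 1.4548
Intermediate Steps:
S = 4754 (S = 7 - 1*(-4747) = 7 + 4747 = 4754)
b(d) = -3*d/4 (b(d) = (d*(-2 - 4))/8 = (d*(-6))/8 = (-6*d)/8 = -3*d/4)
b(26)/(-4295) + S/3278 = -¾*26/(-4295) + 4754/3278 = -39/2*(-1/4295) + 4754*(1/3278) = 39/8590 + 2377/1639 = 20482351/14079010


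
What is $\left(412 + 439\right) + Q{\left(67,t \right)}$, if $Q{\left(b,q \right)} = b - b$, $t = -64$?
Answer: $851$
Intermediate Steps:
$Q{\left(b,q \right)} = 0$
$\left(412 + 439\right) + Q{\left(67,t \right)} = \left(412 + 439\right) + 0 = 851 + 0 = 851$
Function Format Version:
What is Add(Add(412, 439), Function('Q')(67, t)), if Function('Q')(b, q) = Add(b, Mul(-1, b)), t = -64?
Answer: 851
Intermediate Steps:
Function('Q')(b, q) = 0
Add(Add(412, 439), Function('Q')(67, t)) = Add(Add(412, 439), 0) = Add(851, 0) = 851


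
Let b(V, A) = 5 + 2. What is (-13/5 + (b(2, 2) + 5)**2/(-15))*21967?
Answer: -1339987/5 ≈ -2.6800e+5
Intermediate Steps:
b(V, A) = 7
(-13/5 + (b(2, 2) + 5)**2/(-15))*21967 = (-13/5 + (7 + 5)**2/(-15))*21967 = (-13*1/5 + 12**2*(-1/15))*21967 = (-13/5 + 144*(-1/15))*21967 = (-13/5 - 48/5)*21967 = -61/5*21967 = -1339987/5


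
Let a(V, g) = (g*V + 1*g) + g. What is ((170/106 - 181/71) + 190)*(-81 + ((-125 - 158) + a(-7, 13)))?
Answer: -305195748/3763 ≈ -81104.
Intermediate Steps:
a(V, g) = 2*g + V*g (a(V, g) = (V*g + g) + g = (g + V*g) + g = 2*g + V*g)
((170/106 - 181/71) + 190)*(-81 + ((-125 - 158) + a(-7, 13))) = ((170/106 - 181/71) + 190)*(-81 + ((-125 - 158) + 13*(2 - 7))) = ((170*(1/106) - 181*1/71) + 190)*(-81 + (-283 + 13*(-5))) = ((85/53 - 181/71) + 190)*(-81 + (-283 - 65)) = (-3558/3763 + 190)*(-81 - 348) = (711412/3763)*(-429) = -305195748/3763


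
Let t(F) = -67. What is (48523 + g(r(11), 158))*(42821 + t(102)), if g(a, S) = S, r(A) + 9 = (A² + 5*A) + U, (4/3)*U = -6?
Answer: 2081307474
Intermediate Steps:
U = -9/2 (U = (¾)*(-6) = -9/2 ≈ -4.5000)
r(A) = -27/2 + A² + 5*A (r(A) = -9 + ((A² + 5*A) - 9/2) = -9 + (-9/2 + A² + 5*A) = -27/2 + A² + 5*A)
(48523 + g(r(11), 158))*(42821 + t(102)) = (48523 + 158)*(42821 - 67) = 48681*42754 = 2081307474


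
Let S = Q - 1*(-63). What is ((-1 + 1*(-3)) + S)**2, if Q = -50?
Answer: 81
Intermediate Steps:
S = 13 (S = -50 - 1*(-63) = -50 + 63 = 13)
((-1 + 1*(-3)) + S)**2 = ((-1 + 1*(-3)) + 13)**2 = ((-1 - 3) + 13)**2 = (-4 + 13)**2 = 9**2 = 81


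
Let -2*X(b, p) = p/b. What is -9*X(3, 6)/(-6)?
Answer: -3/2 ≈ -1.5000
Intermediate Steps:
X(b, p) = -p/(2*b)
-9*X(3, 6)/(-6) = -(-9)*6/(2*3)/(-6) = -(-9)*6/(2*3)*(-1/6) = -9*(-1)*(-1/6) = 9*(-1/6) = -3/2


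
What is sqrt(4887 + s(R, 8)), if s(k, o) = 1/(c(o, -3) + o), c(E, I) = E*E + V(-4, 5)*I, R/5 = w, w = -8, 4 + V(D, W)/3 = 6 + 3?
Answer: 5*sqrt(15834)/9 ≈ 69.907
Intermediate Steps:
V(D, W) = 15 (V(D, W) = -12 + 3*(6 + 3) = -12 + 3*9 = -12 + 27 = 15)
R = -40 (R = 5*(-8) = -40)
c(E, I) = E**2 + 15*I (c(E, I) = E*E + 15*I = E**2 + 15*I)
s(k, o) = 1/(-45 + o + o**2) (s(k, o) = 1/((o**2 + 15*(-3)) + o) = 1/((o**2 - 45) + o) = 1/((-45 + o**2) + o) = 1/(-45 + o + o**2))
sqrt(4887 + s(R, 8)) = sqrt(4887 + 1/(-45 + 8 + 8**2)) = sqrt(4887 + 1/(-45 + 8 + 64)) = sqrt(4887 + 1/27) = sqrt(131950/27) = 5*sqrt(15834)/9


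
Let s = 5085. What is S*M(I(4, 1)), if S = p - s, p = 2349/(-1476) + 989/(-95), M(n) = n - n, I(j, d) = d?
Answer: 0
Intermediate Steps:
M(n) = 0
p = -186991/15580 (p = 2349*(-1/1476) + 989*(-1/95) = -261/164 - 989/95 = -186991/15580 ≈ -12.002)
S = -79411291/15580 (S = -186991/15580 - 1*5085 = -186991/15580 - 5085 = -79411291/15580 ≈ -5097.0)
S*M(I(4, 1)) = -79411291/15580*0 = 0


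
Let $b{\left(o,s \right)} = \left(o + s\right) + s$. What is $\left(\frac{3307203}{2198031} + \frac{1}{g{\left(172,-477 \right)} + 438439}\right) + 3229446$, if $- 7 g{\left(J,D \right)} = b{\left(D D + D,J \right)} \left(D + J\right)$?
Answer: $\frac{171367479961311230318}{53064024021481} \approx 3.2294 \cdot 10^{6}$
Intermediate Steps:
$b{\left(o,s \right)} = o + 2 s$
$g{\left(J,D \right)} = - \frac{\left(D + J\right) \left(D + D^{2} + 2 J\right)}{7}$ ($g{\left(J,D \right)} = - \frac{\left(\left(D D + D\right) + 2 J\right) \left(D + J\right)}{7} = - \frac{\left(\left(D^{2} + D\right) + 2 J\right) \left(D + J\right)}{7} = - \frac{\left(\left(D + D^{2}\right) + 2 J\right) \left(D + J\right)}{7} = - \frac{\left(D + D^{2} + 2 J\right) \left(D + J\right)}{7} = - \frac{\left(D + J\right) \left(D + D^{2} + 2 J\right)}{7}$)
$\left(\frac{3307203}{2198031} + \frac{1}{g{\left(172,-477 \right)} + 438439}\right) + 3229446 = \left(\frac{3307203}{2198031} + \frac{1}{- \frac{\left(-477 + 172\right) \left(2 \cdot 172 - 477 \left(1 - 477\right)\right)}{7} + 438439}\right) + 3229446 = \left(3307203 \cdot \frac{1}{2198031} + \frac{1}{\left(- \frac{1}{7}\right) \left(-305\right) \left(344 - -227052\right) + 438439}\right) + 3229446 = \left(\frac{1102401}{732677} + \frac{1}{\left(- \frac{1}{7}\right) \left(-305\right) \left(344 + 227052\right) + 438439}\right) + 3229446 = \left(\frac{1102401}{732677} + \frac{1}{\left(- \frac{1}{7}\right) \left(-305\right) 227396 + 438439}\right) + 3229446 = \left(\frac{1102401}{732677} + \frac{1}{\frac{69355780}{7} + 438439}\right) + 3229446 = \left(\frac{1102401}{732677} + \frac{1}{\frac{72424853}{7}}\right) + 3229446 = \left(\frac{1102401}{732677} + \frac{7}{72424853}\right) + 3229446 = \frac{79841235500792}{53064024021481} + 3229446 = \frac{171367479961311230318}{53064024021481}$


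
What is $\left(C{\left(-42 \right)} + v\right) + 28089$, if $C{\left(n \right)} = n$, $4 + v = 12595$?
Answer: $40638$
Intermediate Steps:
$v = 12591$ ($v = -4 + 12595 = 12591$)
$\left(C{\left(-42 \right)} + v\right) + 28089 = \left(-42 + 12591\right) + 28089 = 12549 + 28089 = 40638$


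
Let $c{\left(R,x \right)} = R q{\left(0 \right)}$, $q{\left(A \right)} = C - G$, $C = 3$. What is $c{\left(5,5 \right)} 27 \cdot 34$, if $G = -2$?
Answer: $22950$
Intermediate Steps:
$q{\left(A \right)} = 5$ ($q{\left(A \right)} = 3 - -2 = 3 + 2 = 5$)
$c{\left(R,x \right)} = 5 R$ ($c{\left(R,x \right)} = R 5 = 5 R$)
$c{\left(5,5 \right)} 27 \cdot 34 = 5 \cdot 5 \cdot 27 \cdot 34 = 25 \cdot 27 \cdot 34 = 675 \cdot 34 = 22950$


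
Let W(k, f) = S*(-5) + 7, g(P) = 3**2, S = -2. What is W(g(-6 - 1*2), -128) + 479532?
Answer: 479549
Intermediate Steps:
g(P) = 9
W(k, f) = 17 (W(k, f) = -2*(-5) + 7 = 10 + 7 = 17)
W(g(-6 - 1*2), -128) + 479532 = 17 + 479532 = 479549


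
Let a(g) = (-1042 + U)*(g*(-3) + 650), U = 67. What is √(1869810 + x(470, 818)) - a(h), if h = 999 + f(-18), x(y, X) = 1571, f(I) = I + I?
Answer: -2183025 + √1871381 ≈ -2.1817e+6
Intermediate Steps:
f(I) = 2*I
h = 963 (h = 999 + 2*(-18) = 999 - 36 = 963)
a(g) = -633750 + 2925*g (a(g) = (-1042 + 67)*(g*(-3) + 650) = -975*(-3*g + 650) = -975*(650 - 3*g) = -633750 + 2925*g)
√(1869810 + x(470, 818)) - a(h) = √(1869810 + 1571) - (-633750 + 2925*963) = √1871381 - (-633750 + 2816775) = √1871381 - 1*2183025 = √1871381 - 2183025 = -2183025 + √1871381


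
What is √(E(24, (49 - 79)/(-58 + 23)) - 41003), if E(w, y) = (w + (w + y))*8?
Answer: I*√1989995/7 ≈ 201.52*I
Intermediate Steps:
E(w, y) = 8*y + 16*w (E(w, y) = (y + 2*w)*8 = 8*y + 16*w)
√(E(24, (49 - 79)/(-58 + 23)) - 41003) = √((8*((49 - 79)/(-58 + 23)) + 16*24) - 41003) = √((8*(-30/(-35)) + 384) - 41003) = √((8*(-30*(-1/35)) + 384) - 41003) = √((8*(6/7) + 384) - 41003) = √((48/7 + 384) - 41003) = √(2736/7 - 41003) = √(-284285/7) = I*√1989995/7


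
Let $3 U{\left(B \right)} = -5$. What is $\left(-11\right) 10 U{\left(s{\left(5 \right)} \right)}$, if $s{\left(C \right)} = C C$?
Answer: $\frac{550}{3} \approx 183.33$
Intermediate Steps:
$s{\left(C \right)} = C^{2}$
$U{\left(B \right)} = - \frac{5}{3}$ ($U{\left(B \right)} = \frac{1}{3} \left(-5\right) = - \frac{5}{3}$)
$\left(-11\right) 10 U{\left(s{\left(5 \right)} \right)} = \left(-11\right) 10 \left(- \frac{5}{3}\right) = \left(-110\right) \left(- \frac{5}{3}\right) = \frac{550}{3}$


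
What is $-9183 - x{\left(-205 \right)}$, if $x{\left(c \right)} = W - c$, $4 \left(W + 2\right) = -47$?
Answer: $- \frac{37497}{4} \approx -9374.3$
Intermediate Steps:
$W = - \frac{55}{4}$ ($W = -2 + \frac{1}{4} \left(-47\right) = -2 - \frac{47}{4} = - \frac{55}{4} \approx -13.75$)
$x{\left(c \right)} = - \frac{55}{4} - c$
$-9183 - x{\left(-205 \right)} = -9183 - \left(- \frac{55}{4} - -205\right) = -9183 - \left(- \frac{55}{4} + 205\right) = -9183 - \frac{765}{4} = - \frac{37497}{4}$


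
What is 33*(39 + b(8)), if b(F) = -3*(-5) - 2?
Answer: 1716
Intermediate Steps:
b(F) = 13 (b(F) = 15 - 2 = 13)
33*(39 + b(8)) = 33*(39 + 13) = 33*52 = 1716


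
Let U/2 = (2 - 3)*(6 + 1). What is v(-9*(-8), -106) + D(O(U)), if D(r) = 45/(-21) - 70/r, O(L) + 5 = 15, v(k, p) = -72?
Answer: -568/7 ≈ -81.143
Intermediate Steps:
U = -14 (U = 2*((2 - 3)*(6 + 1)) = 2*(-1*7) = 2*(-7) = -14)
O(L) = 10 (O(L) = -5 + 15 = 10)
D(r) = -15/7 - 70/r (D(r) = 45*(-1/21) - 70/r = -15/7 - 70/r)
v(-9*(-8), -106) + D(O(U)) = -72 + (-15/7 - 70/10) = -72 + (-15/7 - 70*⅒) = -72 + (-15/7 - 7) = -72 - 64/7 = -568/7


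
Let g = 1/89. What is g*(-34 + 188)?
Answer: 154/89 ≈ 1.7303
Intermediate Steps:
g = 1/89 ≈ 0.011236
g*(-34 + 188) = (-34 + 188)/89 = (1/89)*154 = 154/89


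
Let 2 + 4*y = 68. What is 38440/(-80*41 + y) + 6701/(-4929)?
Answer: -422678947/32171583 ≈ -13.138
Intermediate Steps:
y = 33/2 (y = -½ + (¼)*68 = -½ + 17 = 33/2 ≈ 16.500)
38440/(-80*41 + y) + 6701/(-4929) = 38440/(-80*41 + 33/2) + 6701/(-4929) = 38440/(-3280 + 33/2) + 6701*(-1/4929) = 38440/(-6527/2) - 6701/4929 = 38440*(-2/6527) - 6701/4929 = -76880/6527 - 6701/4929 = -422678947/32171583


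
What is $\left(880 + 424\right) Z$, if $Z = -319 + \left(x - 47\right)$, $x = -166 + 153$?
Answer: $-494216$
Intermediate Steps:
$x = -13$
$Z = -379$ ($Z = -319 - 60 = -379$)
$\left(880 + 424\right) Z = \left(880 + 424\right) \left(-379\right) = 1304 \left(-379\right) = -494216$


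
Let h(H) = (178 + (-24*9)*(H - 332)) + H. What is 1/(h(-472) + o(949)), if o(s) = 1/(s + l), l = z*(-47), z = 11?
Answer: 432/74895841 ≈ 5.7680e-6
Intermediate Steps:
l = -517 (l = 11*(-47) = -517)
o(s) = 1/(-517 + s) (o(s) = 1/(s - 517) = 1/(-517 + s))
h(H) = 71890 - 215*H (h(H) = (178 - 216*(-332 + H)) + H = (178 + (71712 - 216*H)) + H = (71890 - 216*H) + H = 71890 - 215*H)
1/(h(-472) + o(949)) = 1/((71890 - 215*(-472)) + 1/(-517 + 949)) = 1/((71890 + 101480) + 1/432) = 1/(173370 + 1/432) = 1/(74895841/432) = 432/74895841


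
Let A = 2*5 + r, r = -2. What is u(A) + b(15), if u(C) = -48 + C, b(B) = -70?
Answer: -110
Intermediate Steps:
A = 8 (A = 2*5 - 2 = 10 - 2 = 8)
u(A) + b(15) = (-48 + 8) - 70 = -40 - 70 = -110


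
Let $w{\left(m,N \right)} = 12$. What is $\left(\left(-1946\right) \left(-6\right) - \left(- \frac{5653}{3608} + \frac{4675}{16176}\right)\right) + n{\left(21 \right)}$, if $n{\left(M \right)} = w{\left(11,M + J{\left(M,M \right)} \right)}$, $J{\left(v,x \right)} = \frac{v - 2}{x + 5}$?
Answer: $\frac{85277676629}{7295376} \approx 11689.0$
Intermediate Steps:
$J{\left(v,x \right)} = \frac{-2 + v}{5 + x}$
$n{\left(M \right)} = 12$
$\left(\left(-1946\right) \left(-6\right) - \left(- \frac{5653}{3608} + \frac{4675}{16176}\right)\right) + n{\left(21 \right)} = \left(\left(-1946\right) \left(-6\right) - \left(- \frac{5653}{3608} + \frac{4675}{16176}\right)\right) + 12 = \left(11676 - - \frac{9321941}{7295376}\right) + 12 = \left(11676 + \left(\frac{5653}{3608} - \frac{4675}{16176}\right)\right) + 12 = \left(11676 + \frac{9321941}{7295376}\right) + 12 = \frac{85190132117}{7295376} + 12 = \frac{85277676629}{7295376}$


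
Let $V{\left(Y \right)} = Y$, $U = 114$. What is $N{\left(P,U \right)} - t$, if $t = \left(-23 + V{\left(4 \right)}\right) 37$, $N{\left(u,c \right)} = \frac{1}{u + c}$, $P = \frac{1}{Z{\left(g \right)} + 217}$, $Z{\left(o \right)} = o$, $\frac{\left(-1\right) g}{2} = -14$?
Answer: $\frac{19635738}{27931} \approx 703.01$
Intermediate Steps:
$g = 28$ ($g = \left(-2\right) \left(-14\right) = 28$)
$P = \frac{1}{245}$ ($P = \frac{1}{28 + 217} = \frac{1}{245} \approx 0.0040816$)
$N{\left(u,c \right)} = \frac{1}{c + u}$
$t = -703$ ($t = \left(-23 + 4\right) 37 = \left(-19\right) 37 = -703$)
$N{\left(P,U \right)} - t = \frac{1}{114 + \frac{1}{245}} - -703 = \frac{1}{\frac{27931}{245}} + 703 = \frac{245}{27931} + 703 = \frac{19635738}{27931}$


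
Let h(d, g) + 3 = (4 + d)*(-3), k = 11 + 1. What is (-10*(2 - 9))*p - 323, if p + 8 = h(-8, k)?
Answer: -253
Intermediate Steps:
k = 12
h(d, g) = -15 - 3*d (h(d, g) = -3 + (4 + d)*(-3) = -3 + (-12 - 3*d) = -15 - 3*d)
p = 1 (p = -8 + (-15 - 3*(-8)) = -8 + (-15 + 24) = -8 + 9 = 1)
(-10*(2 - 9))*p - 323 = -10*(2 - 9)*1 - 323 = -10*(-7)*1 - 323 = 70*1 - 323 = 70 - 323 = -253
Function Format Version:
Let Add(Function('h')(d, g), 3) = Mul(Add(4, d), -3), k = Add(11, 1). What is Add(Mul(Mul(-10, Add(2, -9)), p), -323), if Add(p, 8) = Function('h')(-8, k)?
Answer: -253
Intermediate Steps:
k = 12
Function('h')(d, g) = Add(-15, Mul(-3, d)) (Function('h')(d, g) = Add(-3, Mul(Add(4, d), -3)) = Add(-3, Add(-12, Mul(-3, d))) = Add(-15, Mul(-3, d)))
p = 1 (p = Add(-8, Add(-15, Mul(-3, -8))) = Add(-8, Add(-15, 24)) = Add(-8, 9) = 1)
Add(Mul(Mul(-10, Add(2, -9)), p), -323) = Add(Mul(Mul(-10, Add(2, -9)), 1), -323) = Add(Mul(Mul(-10, -7), 1), -323) = Add(Mul(70, 1), -323) = Add(70, -323) = -253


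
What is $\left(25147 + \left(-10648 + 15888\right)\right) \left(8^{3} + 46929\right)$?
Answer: $1441589667$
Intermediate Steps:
$\left(25147 + \left(-10648 + 15888\right)\right) \left(8^{3} + 46929\right) = \left(25147 + 5240\right) \left(512 + 46929\right) = 30387 \cdot 47441 = 1441589667$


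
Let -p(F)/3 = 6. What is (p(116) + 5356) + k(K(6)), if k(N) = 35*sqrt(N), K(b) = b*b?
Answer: 5548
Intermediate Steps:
p(F) = -18 (p(F) = -3*6 = -18)
K(b) = b**2
(p(116) + 5356) + k(K(6)) = (-18 + 5356) + 35*sqrt(6**2) = 5338 + 35*sqrt(36) = 5338 + 35*6 = 5338 + 210 = 5548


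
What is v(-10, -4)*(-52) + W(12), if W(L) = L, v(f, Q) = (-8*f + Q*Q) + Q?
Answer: -4772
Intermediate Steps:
v(f, Q) = Q + Q² - 8*f (v(f, Q) = (-8*f + Q²) + Q = (Q² - 8*f) + Q = Q + Q² - 8*f)
v(-10, -4)*(-52) + W(12) = (-4 + (-4)² - 8*(-10))*(-52) + 12 = (-4 + 16 + 80)*(-52) + 12 = 92*(-52) + 12 = -4784 + 12 = -4772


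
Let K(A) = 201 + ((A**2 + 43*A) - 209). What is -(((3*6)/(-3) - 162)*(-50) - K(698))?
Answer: 508810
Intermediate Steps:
K(A) = -8 + A**2 + 43*A (K(A) = 201 + (-209 + A**2 + 43*A) = -8 + A**2 + 43*A)
-(((3*6)/(-3) - 162)*(-50) - K(698)) = -(((3*6)/(-3) - 162)*(-50) - (-8 + 698**2 + 43*698)) = -((18*(-1/3) - 162)*(-50) - (-8 + 487204 + 30014)) = -((-6 - 162)*(-50) - 1*517210) = -(-168*(-50) - 517210) = -(8400 - 517210) = -1*(-508810) = 508810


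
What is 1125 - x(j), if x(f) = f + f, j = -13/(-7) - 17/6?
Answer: 23666/21 ≈ 1127.0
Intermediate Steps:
j = -41/42 (j = -13*(-1/7) - 17*1/6 = 13/7 - 17/6 = -41/42 ≈ -0.97619)
x(f) = 2*f
1125 - x(j) = 1125 - 2*(-41)/42 = 1125 - 1*(-41/21) = 1125 + 41/21 = 23666/21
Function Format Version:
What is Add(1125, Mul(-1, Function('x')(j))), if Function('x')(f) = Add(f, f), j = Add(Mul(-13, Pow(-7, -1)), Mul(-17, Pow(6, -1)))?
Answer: Rational(23666, 21) ≈ 1127.0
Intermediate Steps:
j = Rational(-41, 42) (j = Add(Mul(-13, Rational(-1, 7)), Mul(-17, Rational(1, 6))) = Add(Rational(13, 7), Rational(-17, 6)) = Rational(-41, 42) ≈ -0.97619)
Function('x')(f) = Mul(2, f)
Add(1125, Mul(-1, Function('x')(j))) = Add(1125, Mul(-1, Mul(2, Rational(-41, 42)))) = Add(1125, Mul(-1, Rational(-41, 21))) = Add(1125, Rational(41, 21)) = Rational(23666, 21)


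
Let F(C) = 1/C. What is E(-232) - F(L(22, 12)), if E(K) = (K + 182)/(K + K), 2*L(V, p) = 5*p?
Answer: 259/3480 ≈ 0.074425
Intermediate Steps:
L(V, p) = 5*p/2 (L(V, p) = (5*p)/2 = 5*p/2)
E(K) = (182 + K)/(2*K) (E(K) = (182 + K)/((2*K)) = (182 + K)*(1/(2*K)) = (182 + K)/(2*K))
E(-232) - F(L(22, 12)) = (½)*(182 - 232)/(-232) - 1/((5/2)*12) = (½)*(-1/232)*(-50) - 1/30 = 25/232 - 1*1/30 = 25/232 - 1/30 = 259/3480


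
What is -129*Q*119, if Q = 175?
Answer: -2686425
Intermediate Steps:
-129*Q*119 = -129*175*119 = -22575*119 = -2686425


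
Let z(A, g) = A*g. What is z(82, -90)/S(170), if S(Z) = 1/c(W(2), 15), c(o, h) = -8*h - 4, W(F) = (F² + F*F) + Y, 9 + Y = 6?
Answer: 915120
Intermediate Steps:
Y = -3 (Y = -9 + 6 = -3)
W(F) = -3 + 2*F² (W(F) = (F² + F*F) - 3 = (F² + F²) - 3 = 2*F² - 3 = -3 + 2*F²)
c(o, h) = -4 - 8*h
S(Z) = -1/124 (S(Z) = 1/(-4 - 8*15) = 1/(-4 - 120) = 1/(-124) = -1/124)
z(82, -90)/S(170) = (82*(-90))/(-1/124) = -7380*(-124) = 915120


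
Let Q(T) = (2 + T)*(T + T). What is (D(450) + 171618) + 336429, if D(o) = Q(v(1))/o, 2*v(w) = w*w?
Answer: 91448461/180 ≈ 5.0805e+5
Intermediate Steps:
v(w) = w**2/2 (v(w) = (w*w)/2 = w**2/2)
Q(T) = 2*T*(2 + T) (Q(T) = (2 + T)*(2*T) = 2*T*(2 + T))
D(o) = 5/(2*o) (D(o) = (2*((1/2)*1**2)*(2 + (1/2)*1**2))/o = (2*((1/2)*1)*(2 + (1/2)*1))/o = (2*(1/2)*(2 + 1/2))/o = (2*(1/2)*(5/2))/o = 5/(2*o))
(D(450) + 171618) + 336429 = ((5/2)/450 + 171618) + 336429 = ((5/2)*(1/450) + 171618) + 336429 = (1/180 + 171618) + 336429 = 30891241/180 + 336429 = 91448461/180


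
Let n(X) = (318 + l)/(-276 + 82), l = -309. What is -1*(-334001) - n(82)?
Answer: 64796203/194 ≈ 3.3400e+5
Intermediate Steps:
n(X) = -9/194 (n(X) = (318 - 309)/(-276 + 82) = 9/(-194) = 9*(-1/194) = -9/194)
-1*(-334001) - n(82) = -1*(-334001) - 1*(-9/194) = 334001 + 9/194 = 64796203/194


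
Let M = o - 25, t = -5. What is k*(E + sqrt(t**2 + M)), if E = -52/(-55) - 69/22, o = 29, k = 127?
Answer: -30607/110 + 127*sqrt(29) ≈ 405.67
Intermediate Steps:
M = 4 (M = 29 - 25 = 4)
E = -241/110 (E = -52*(-1/55) - 69*1/22 = 52/55 - 69/22 = -241/110 ≈ -2.1909)
k*(E + sqrt(t**2 + M)) = 127*(-241/110 + sqrt((-5)**2 + 4)) = 127*(-241/110 + sqrt(25 + 4)) = 127*(-241/110 + sqrt(29)) = -30607/110 + 127*sqrt(29)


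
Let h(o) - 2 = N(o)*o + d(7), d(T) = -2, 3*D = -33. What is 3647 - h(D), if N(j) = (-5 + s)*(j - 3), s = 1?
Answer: 4263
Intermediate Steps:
D = -11 (D = (1/3)*(-33) = -11)
N(j) = 12 - 4*j (N(j) = (-5 + 1)*(j - 3) = -4*(-3 + j) = 12 - 4*j)
h(o) = o*(12 - 4*o) (h(o) = 2 + ((12 - 4*o)*o - 2) = 2 + (o*(12 - 4*o) - 2) = 2 + (-2 + o*(12 - 4*o)) = o*(12 - 4*o))
3647 - h(D) = 3647 - 4*(-11)*(3 - 1*(-11)) = 3647 - 4*(-11)*(3 + 11) = 3647 - 4*(-11)*14 = 3647 - 1*(-616) = 3647 + 616 = 4263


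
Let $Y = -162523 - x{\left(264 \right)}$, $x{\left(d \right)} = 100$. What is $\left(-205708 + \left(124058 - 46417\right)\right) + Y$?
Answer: $-290690$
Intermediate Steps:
$Y = -162623$ ($Y = -162523 - 100 = -162623$)
$\left(-205708 + \left(124058 - 46417\right)\right) + Y = \left(-205708 + \left(124058 - 46417\right)\right) - 162623 = \left(-205708 + 77641\right) - 162623 = -128067 - 162623 = -290690$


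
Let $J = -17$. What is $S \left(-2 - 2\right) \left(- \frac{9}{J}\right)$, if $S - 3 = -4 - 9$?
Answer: $\frac{360}{17} \approx 21.176$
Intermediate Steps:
$S = -10$ ($S = 3 - 13 = -10$)
$S \left(-2 - 2\right) \left(- \frac{9}{J}\right) = - 10 \left(-2 - 2\right) \left(- \frac{9}{-17}\right) = - 10 \left(-2 - 2\right) \left(\left(-9\right) \left(- \frac{1}{17}\right)\right) = \left(-10\right) \left(-4\right) \frac{9}{17} = 40 \cdot \frac{9}{17} = \frac{360}{17}$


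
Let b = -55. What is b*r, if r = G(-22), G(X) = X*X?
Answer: -26620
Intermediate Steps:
G(X) = X**2
r = 484 (r = (-22)**2 = 484)
b*r = -55*484 = -26620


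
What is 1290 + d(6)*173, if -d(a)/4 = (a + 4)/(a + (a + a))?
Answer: 8150/9 ≈ 905.56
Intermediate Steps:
d(a) = -4*(4 + a)/(3*a) (d(a) = -4*(a + 4)/(a + (a + a)) = -4*(4 + a)/(a + 2*a) = -4*(4 + a)/(3*a))
1290 + d(6)*173 = 1290 + ((4/3)*(-4 - 1*6)/6)*173 = 1290 + ((4/3)*(⅙)*(-4 - 6))*173 = 1290 + ((4/3)*(⅙)*(-10))*173 = 1290 - 20/9*173 = 1290 - 3460/9 = 8150/9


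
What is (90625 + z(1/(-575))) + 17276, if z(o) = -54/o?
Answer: 138951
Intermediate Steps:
(90625 + z(1/(-575))) + 17276 = (90625 - 54/(1/(-575))) + 17276 = (90625 - 54/(-1/575)) + 17276 = (90625 - 54*(-575)) + 17276 = (90625 + 31050) + 17276 = 121675 + 17276 = 138951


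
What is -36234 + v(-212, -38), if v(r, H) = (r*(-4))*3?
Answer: -33690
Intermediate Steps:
v(r, H) = -12*r (v(r, H) = -4*r*3 = -12*r)
-36234 + v(-212, -38) = -36234 - 12*(-212) = -36234 + 2544 = -33690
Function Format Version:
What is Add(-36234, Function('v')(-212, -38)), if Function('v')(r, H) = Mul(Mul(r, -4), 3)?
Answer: -33690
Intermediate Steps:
Function('v')(r, H) = Mul(-12, r) (Function('v')(r, H) = Mul(Mul(-4, r), 3) = Mul(-12, r))
Add(-36234, Function('v')(-212, -38)) = Add(-36234, Mul(-12, -212)) = Add(-36234, 2544) = -33690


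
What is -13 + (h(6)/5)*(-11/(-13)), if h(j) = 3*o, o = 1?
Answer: -812/65 ≈ -12.492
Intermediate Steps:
h(j) = 3 (h(j) = 3*1 = 3)
-13 + (h(6)/5)*(-11/(-13)) = -13 + (3/5)*(-11/(-13)) = -13 + (3*(⅕))*(-11*(-1/13)) = -13 + (⅗)*(11/13) = -13 + 33/65 = -812/65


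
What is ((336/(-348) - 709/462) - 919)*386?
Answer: -2382827987/6699 ≈ -3.5570e+5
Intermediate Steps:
((336/(-348) - 709/462) - 919)*386 = ((336*(-1/348) - 709*1/462) - 919)*386 = ((-28/29 - 709/462) - 919)*386 = (-33497/13398 - 919)*386 = -12346259/13398*386 = -2382827987/6699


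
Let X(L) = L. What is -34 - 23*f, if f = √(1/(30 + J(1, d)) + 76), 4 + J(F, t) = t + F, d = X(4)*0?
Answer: -34 - 23*√6159/9 ≈ -234.56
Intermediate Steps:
d = 0 (d = 4*0 = 0)
J(F, t) = -4 + F + t (J(F, t) = -4 + (t + F) = -4 + (F + t) = -4 + F + t)
f = √6159/9 (f = √(1/(30 + (-4 + 1 + 0)) + 76) = √(1/(30 - 3) + 76) = √(1/27 + 76) = √(2053/27) = √6159/9 ≈ 8.7199)
-34 - 23*f = -34 - 23*√6159/9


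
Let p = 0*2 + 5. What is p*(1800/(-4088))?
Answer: -1125/511 ≈ -2.2016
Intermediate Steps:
p = 5 (p = 0 + 5 = 5)
p*(1800/(-4088)) = 5*(1800/(-4088)) = 5*(1800*(-1/4088)) = 5*(-225/511) = -1125/511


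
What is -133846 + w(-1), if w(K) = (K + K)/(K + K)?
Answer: -133845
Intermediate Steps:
w(K) = 1 (w(K) = (2*K)/((2*K)) = (2*K)*(1/(2*K)) = 1)
-133846 + w(-1) = -133846 + 1 = -133845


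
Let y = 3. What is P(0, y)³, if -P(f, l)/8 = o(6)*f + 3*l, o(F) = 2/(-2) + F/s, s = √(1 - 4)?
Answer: -373248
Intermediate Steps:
s = I*√3 (s = √(-3) = I*√3 ≈ 1.732*I)
o(F) = -1 - I*F*√3/3 (o(F) = 2/(-2) + F/((I*√3)) = 2*(-½) + F*(-I*√3/3) = -1 - I*F*√3/3)
P(f, l) = -24*l - 8*f*(-1 - 2*I*√3) (P(f, l) = -8*((-1 - ⅓*I*6*√3)*f + 3*l) = -8*((-1 - 2*I*√3)*f + 3*l) = -8*(f*(-1 - 2*I*√3) + 3*l) = -8*(3*l + f*(-1 - 2*I*√3)) = -24*l - 8*f*(-1 - 2*I*√3))
P(0, y)³ = (-24*3 + 8*0 + 16*I*0*√3)³ = (-72 + 0 + 0)³ = (-72)³ = -373248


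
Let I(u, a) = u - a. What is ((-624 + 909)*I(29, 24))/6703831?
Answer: 1425/6703831 ≈ 0.00021257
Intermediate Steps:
((-624 + 909)*I(29, 24))/6703831 = ((-624 + 909)*(29 - 1*24))/6703831 = (285*(29 - 24))*(1/6703831) = (285*5)*(1/6703831) = 1425*(1/6703831) = 1425/6703831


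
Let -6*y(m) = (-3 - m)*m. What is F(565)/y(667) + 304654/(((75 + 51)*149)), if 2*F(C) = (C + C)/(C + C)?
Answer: 9724777313/599279490 ≈ 16.227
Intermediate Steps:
F(C) = ½ (F(C) = ((C + C)/(C + C))/2 = ((2*C)/((2*C)))/2 = ((2*C)*(1/(2*C)))/2 = (½)*1 = ½)
y(m) = -m*(-3 - m)/6 (y(m) = -(-3 - m)*m/6 = -m*(-3 - m)/6)
F(565)/y(667) + 304654/(((75 + 51)*149)) = 1/(2*(((⅙)*667*(3 + 667)))) + 304654/(((75 + 51)*149)) = 1/(2*(((⅙)*667*670))) + 304654/((126*149)) = 1/(2*(223445/3)) + 304654/18774 = (½)*(3/223445) + 304654*(1/18774) = 3/446890 + 21761/1341 = 9724777313/599279490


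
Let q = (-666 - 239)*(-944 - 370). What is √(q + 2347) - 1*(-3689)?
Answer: 3689 + √1191517 ≈ 4780.6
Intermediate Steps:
q = 1189170 (q = -905*(-1314) = 1189170)
√(q + 2347) - 1*(-3689) = √(1189170 + 2347) - 1*(-3689) = √1191517 + 3689 = 3689 + √1191517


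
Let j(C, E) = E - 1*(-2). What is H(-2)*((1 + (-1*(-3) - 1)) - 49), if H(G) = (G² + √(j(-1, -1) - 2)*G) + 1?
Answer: -230 + 92*I ≈ -230.0 + 92.0*I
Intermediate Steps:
j(C, E) = 2 + E (j(C, E) = E + 2 = 2 + E)
H(G) = 1 + G² + I*G (H(G) = (G² + √((2 - 1) - 2)*G) + 1 = (G² + √(1 - 2)*G) + 1 = (G² + √(-1)*G) + 1 = (G² + I*G) + 1 = 1 + G² + I*G)
H(-2)*((1 + (-1*(-3) - 1)) - 49) = (1 + (-2)² + I*(-2))*((1 + (-1*(-3) - 1)) - 49) = (1 + 4 - 2*I)*((1 + (3 - 1)) - 49) = (5 - 2*I)*((1 + 2) - 49) = (5 - 2*I)*(3 - 49) = (5 - 2*I)*(-46) = -230 + 92*I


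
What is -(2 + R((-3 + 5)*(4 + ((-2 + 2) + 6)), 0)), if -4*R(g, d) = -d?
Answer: -2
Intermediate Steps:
R(g, d) = d/4 (R(g, d) = -(-1)*d/4 = d/4)
-(2 + R((-3 + 5)*(4 + ((-2 + 2) + 6)), 0)) = -(2 + (1/4)*0) = -(2 + 0) = -1*2 = -2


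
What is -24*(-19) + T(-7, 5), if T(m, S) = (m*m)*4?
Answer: 652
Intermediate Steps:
T(m, S) = 4*m² (T(m, S) = m²*4 = 4*m²)
-24*(-19) + T(-7, 5) = -24*(-19) + 4*(-7)² = 456 + 4*49 = 456 + 196 = 652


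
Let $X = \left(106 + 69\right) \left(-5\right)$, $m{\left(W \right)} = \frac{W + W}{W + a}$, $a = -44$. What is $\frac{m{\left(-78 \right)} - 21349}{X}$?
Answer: $\frac{1302211}{53375} \approx 24.397$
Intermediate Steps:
$m{\left(W \right)} = \frac{2 W}{-44 + W}$ ($m{\left(W \right)} = \frac{W + W}{W - 44} = \frac{2 W}{-44 + W}$)
$X = -875$ ($X = 175 \left(-5\right) = -875$)
$\frac{m{\left(-78 \right)} - 21349}{X} = \frac{2 \left(-78\right) \frac{1}{-44 - 78} - 21349}{-875} = \left(2 \left(-78\right) \frac{1}{-122} - 21349\right) \left(- \frac{1}{875}\right) = \left(2 \left(-78\right) \left(- \frac{1}{122}\right) - 21349\right) \left(- \frac{1}{875}\right) = \left(\frac{78}{61} - 21349\right) \left(- \frac{1}{875}\right) = \left(- \frac{1302211}{61}\right) \left(- \frac{1}{875}\right) = \frac{1302211}{53375}$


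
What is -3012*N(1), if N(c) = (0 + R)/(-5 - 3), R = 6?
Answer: 2259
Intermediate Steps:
N(c) = -¾ (N(c) = (0 + 6)/(-5 - 3) = 6/(-8) = 6*(-⅛) = -¾)
-3012*N(1) = -3012*(-¾) = 2259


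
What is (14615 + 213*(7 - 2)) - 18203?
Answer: -2523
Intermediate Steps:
(14615 + 213*(7 - 2)) - 18203 = (14615 + 213*5) - 18203 = (14615 + 1065) - 18203 = 15680 - 18203 = -2523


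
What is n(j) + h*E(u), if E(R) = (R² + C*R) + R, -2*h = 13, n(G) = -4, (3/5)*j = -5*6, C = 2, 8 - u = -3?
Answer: -1005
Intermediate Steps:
u = 11 (u = 8 - 1*(-3) = 8 + 3 = 11)
j = -50 (j = 5*(-5*6)/3 = (5/3)*(-30) = -50)
h = -13/2 (h = -½*13 = -13/2 ≈ -6.5000)
E(R) = R² + 3*R (E(R) = (R² + 2*R) + R = R² + 3*R)
n(j) + h*E(u) = -4 - 143*(3 + 11)/2 = -4 - 143*14/2 = -4 - 13/2*154 = -4 - 1001 = -1005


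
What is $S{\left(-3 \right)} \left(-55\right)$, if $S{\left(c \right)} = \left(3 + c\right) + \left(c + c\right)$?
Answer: $330$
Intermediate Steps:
$S{\left(c \right)} = 3 + 3 c$ ($S{\left(c \right)} = \left(3 + c\right) + 2 c = 3 + 3 c$)
$S{\left(-3 \right)} \left(-55\right) = \left(3 + 3 \left(-3\right)\right) \left(-55\right) = \left(3 - 9\right) \left(-55\right) = \left(-6\right) \left(-55\right) = 330$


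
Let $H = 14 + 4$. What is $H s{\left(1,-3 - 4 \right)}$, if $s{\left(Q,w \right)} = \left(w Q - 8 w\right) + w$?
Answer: $756$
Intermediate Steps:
$H = 18$
$s{\left(Q,w \right)} = - 7 w + Q w$ ($s{\left(Q,w \right)} = \left(Q w - 8 w\right) + w = \left(- 8 w + Q w\right) + w = - 7 w + Q w$)
$H s{\left(1,-3 - 4 \right)} = 18 \left(-3 - 4\right) \left(-7 + 1\right) = 18 \left(-3 - 4\right) \left(-6\right) = 18 \left(\left(-7\right) \left(-6\right)\right) = 18 \cdot 42 = 756$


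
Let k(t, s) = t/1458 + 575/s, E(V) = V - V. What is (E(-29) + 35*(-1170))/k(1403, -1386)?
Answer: -1149323175/15364 ≈ -74806.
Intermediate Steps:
E(V) = 0
k(t, s) = 575/s + t/1458 (k(t, s) = t*(1/1458) + 575/s = t/1458 + 575/s = 575/s + t/1458)
(E(-29) + 35*(-1170))/k(1403, -1386) = (0 + 35*(-1170))/(575/(-1386) + (1/1458)*1403) = (0 - 40950)/(575*(-1/1386) + 1403/1458) = -40950/(-575/1386 + 1403/1458) = -40950/30728/56133 = -40950*56133/30728 = -1149323175/15364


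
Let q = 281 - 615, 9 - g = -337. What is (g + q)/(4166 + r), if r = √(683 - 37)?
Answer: 8332/2892485 - 2*√646/2892485 ≈ 0.0028630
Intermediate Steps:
r = √646 ≈ 25.417
g = 346 (g = 9 - 1*(-337) = 9 + 337 = 346)
q = -334
(g + q)/(4166 + r) = (346 - 334)/(4166 + √646) = 12/(4166 + √646)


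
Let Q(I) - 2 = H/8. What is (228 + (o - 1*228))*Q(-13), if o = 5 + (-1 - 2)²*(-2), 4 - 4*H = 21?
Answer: -611/32 ≈ -19.094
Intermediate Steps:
H = -17/4 (H = 1 - ¼*21 = 1 - 21/4 = -17/4 ≈ -4.2500)
Q(I) = 47/32 (Q(I) = 2 - 17/4/8 = 2 - 17/4*⅛ = 2 - 17/32 = 47/32)
o = -13 (o = 5 + (-3)²*(-2) = 5 + 9*(-2) = 5 - 18 = -13)
(228 + (o - 1*228))*Q(-13) = (228 + (-13 - 1*228))*(47/32) = (228 + (-13 - 228))*(47/32) = (228 - 241)*(47/32) = -13*47/32 = -611/32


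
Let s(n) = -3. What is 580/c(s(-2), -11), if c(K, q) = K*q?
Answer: 580/33 ≈ 17.576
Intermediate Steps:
580/c(s(-2), -11) = 580/((-3*(-11))) = 580/33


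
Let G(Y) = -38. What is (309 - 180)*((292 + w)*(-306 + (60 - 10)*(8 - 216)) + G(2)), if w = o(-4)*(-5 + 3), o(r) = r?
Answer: -414327102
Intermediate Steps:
w = 8 (w = -4*(-5 + 3) = -4*(-2) = 8)
(309 - 180)*((292 + w)*(-306 + (60 - 10)*(8 - 216)) + G(2)) = (309 - 180)*((292 + 8)*(-306 + (60 - 10)*(8 - 216)) - 38) = 129*(300*(-306 + 50*(-208)) - 38) = 129*(300*(-306 - 10400) - 38) = 129*(300*(-10706) - 38) = 129*(-3211800 - 38) = 129*(-3211838) = -414327102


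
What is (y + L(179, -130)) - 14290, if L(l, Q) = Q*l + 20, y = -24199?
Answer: -61739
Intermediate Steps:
L(l, Q) = 20 + Q*l
(y + L(179, -130)) - 14290 = (-24199 + (20 - 130*179)) - 14290 = (-24199 + (20 - 23270)) - 14290 = (-24199 - 23250) - 14290 = -47449 - 14290 = -61739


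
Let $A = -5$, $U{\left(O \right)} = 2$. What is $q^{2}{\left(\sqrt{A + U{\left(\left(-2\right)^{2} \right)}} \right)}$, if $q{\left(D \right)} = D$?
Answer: $-3$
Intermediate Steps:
$q^{2}{\left(\sqrt{A + U{\left(\left(-2\right)^{2} \right)}} \right)} = \left(\sqrt{-5 + 2}\right)^{2} = \left(\sqrt{-3}\right)^{2} = \left(i \sqrt{3}\right)^{2} = -3$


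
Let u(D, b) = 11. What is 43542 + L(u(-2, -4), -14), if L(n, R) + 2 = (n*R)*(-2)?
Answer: 43848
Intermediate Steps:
L(n, R) = -2 - 2*R*n (L(n, R) = -2 + (n*R)*(-2) = -2 + (R*n)*(-2) = -2 - 2*R*n)
43542 + L(u(-2, -4), -14) = 43542 + (-2 - 2*(-14)*11) = 43542 + (-2 + 308) = 43542 + 306 = 43848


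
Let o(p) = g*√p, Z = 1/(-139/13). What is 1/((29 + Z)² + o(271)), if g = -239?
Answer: -311924484004/5517982897345455 - 89218948799*√271/5517982897345455 ≈ -0.00032270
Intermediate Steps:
Z = -13/139 (Z = 1/(-139*1/13) = 1/(-139/13) = -13/139 ≈ -0.093525)
o(p) = -239*√p
1/((29 + Z)² + o(271)) = 1/((29 - 13/139)² - 239*√271) = 1/((4018/139)² - 239*√271) = 1/(16144324/19321 - 239*√271)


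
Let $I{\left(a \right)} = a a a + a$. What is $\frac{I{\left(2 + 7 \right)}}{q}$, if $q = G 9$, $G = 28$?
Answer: $\frac{41}{14} \approx 2.9286$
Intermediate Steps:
$I{\left(a \right)} = a + a^{3}$ ($I{\left(a \right)} = a^{2} a + a = a^{3} + a = a + a^{3}$)
$q = 252$ ($q = 28 \cdot 9 = 252$)
$\frac{I{\left(2 + 7 \right)}}{q} = \frac{\left(2 + 7\right) + \left(2 + 7\right)^{3}}{252} = \left(9 + 9^{3}\right) \frac{1}{252} = \left(9 + 729\right) \frac{1}{252} = 738 \cdot \frac{1}{252} = \frac{41}{14}$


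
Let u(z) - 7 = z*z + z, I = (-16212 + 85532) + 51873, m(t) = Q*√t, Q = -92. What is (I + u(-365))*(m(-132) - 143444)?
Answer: -36443382640 - 46747040*I*√33 ≈ -3.6443e+10 - 2.6854e+8*I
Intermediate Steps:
m(t) = -92*√t
I = 121193 (I = 69320 + 51873 = 121193)
u(z) = 7 + z + z² (u(z) = 7 + (z*z + z) = 7 + (z² + z) = 7 + (z + z²) = 7 + z + z²)
(I + u(-365))*(m(-132) - 143444) = (121193 + (7 - 365 + (-365)²))*(-184*I*√33 - 143444) = (121193 + (7 - 365 + 133225))*(-184*I*√33 - 143444) = (121193 + 132867)*(-184*I*√33 - 143444) = 254060*(-143444 - 184*I*√33) = -36443382640 - 46747040*I*√33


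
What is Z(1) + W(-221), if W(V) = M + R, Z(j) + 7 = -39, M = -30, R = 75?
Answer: -1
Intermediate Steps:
Z(j) = -46 (Z(j) = -7 - 39 = -46)
W(V) = 45 (W(V) = -30 + 75 = 45)
Z(1) + W(-221) = -46 + 45 = -1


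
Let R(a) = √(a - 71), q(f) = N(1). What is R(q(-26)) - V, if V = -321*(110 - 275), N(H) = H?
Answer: -52965 + I*√70 ≈ -52965.0 + 8.3666*I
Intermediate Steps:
q(f) = 1
V = 52965 (V = -321*(-165) = 52965)
R(a) = √(-71 + a)
R(q(-26)) - V = √(-71 + 1) - 1*52965 = √(-70) - 52965 = I*√70 - 52965 = -52965 + I*√70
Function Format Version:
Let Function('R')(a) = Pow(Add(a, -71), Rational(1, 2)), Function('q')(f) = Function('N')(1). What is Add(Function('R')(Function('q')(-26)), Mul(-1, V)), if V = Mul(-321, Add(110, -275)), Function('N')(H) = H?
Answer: Add(-52965, Mul(I, Pow(70, Rational(1, 2)))) ≈ Add(-52965., Mul(8.3666, I))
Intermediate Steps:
Function('q')(f) = 1
V = 52965 (V = Mul(-321, -165) = 52965)
Function('R')(a) = Pow(Add(-71, a), Rational(1, 2))
Add(Function('R')(Function('q')(-26)), Mul(-1, V)) = Add(Pow(Add(-71, 1), Rational(1, 2)), Mul(-1, 52965)) = Add(Pow(-70, Rational(1, 2)), -52965) = Add(Mul(I, Pow(70, Rational(1, 2))), -52965) = Add(-52965, Mul(I, Pow(70, Rational(1, 2))))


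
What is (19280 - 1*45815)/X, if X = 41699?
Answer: -26535/41699 ≈ -0.63635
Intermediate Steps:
(19280 - 1*45815)/X = (19280 - 1*45815)/41699 = (19280 - 45815)*(1/41699) = -26535*1/41699 = -26535/41699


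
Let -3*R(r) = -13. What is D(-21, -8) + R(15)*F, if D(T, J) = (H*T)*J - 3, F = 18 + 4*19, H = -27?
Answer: -12395/3 ≈ -4131.7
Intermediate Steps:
R(r) = 13/3 (R(r) = -⅓*(-13) = 13/3)
F = 94 (F = 18 + 76 = 94)
D(T, J) = -3 - 27*J*T (D(T, J) = (-27*T)*J - 3 = -27*J*T - 3 = -3 - 27*J*T)
D(-21, -8) + R(15)*F = (-3 - 27*(-8)*(-21)) + (13/3)*94 = (-3 - 4536) + 1222/3 = -4539 + 1222/3 = -12395/3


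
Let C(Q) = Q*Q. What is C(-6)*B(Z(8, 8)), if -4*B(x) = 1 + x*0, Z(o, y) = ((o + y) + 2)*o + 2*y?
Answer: -9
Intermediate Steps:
Z(o, y) = 2*y + o*(2 + o + y) (Z(o, y) = (2 + o + y)*o + 2*y = o*(2 + o + y) + 2*y = 2*y + o*(2 + o + y))
B(x) = -¼ (B(x) = -(1 + x*0)/4 = -(1 + 0)/4 = -¼*1 = -¼)
C(Q) = Q²
C(-6)*B(Z(8, 8)) = (-6)²*(-¼) = 36*(-¼) = -9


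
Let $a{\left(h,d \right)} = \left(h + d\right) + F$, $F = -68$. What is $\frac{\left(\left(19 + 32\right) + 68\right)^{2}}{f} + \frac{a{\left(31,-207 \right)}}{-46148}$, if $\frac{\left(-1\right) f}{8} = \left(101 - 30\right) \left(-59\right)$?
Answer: $\frac{165419689}{386627944} \approx 0.42785$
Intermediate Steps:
$f = 33512$ ($f = - 8 \left(101 - 30\right) \left(-59\right) = - 8 \cdot 71 \left(-59\right) = \left(-8\right) \left(-4189\right) = 33512$)
$a{\left(h,d \right)} = -68 + d + h$ ($a{\left(h,d \right)} = \left(h + d\right) - 68 = \left(d + h\right) - 68 = -68 + d + h$)
$\frac{\left(\left(19 + 32\right) + 68\right)^{2}}{f} + \frac{a{\left(31,-207 \right)}}{-46148} = \frac{\left(\left(19 + 32\right) + 68\right)^{2}}{33512} + \frac{-68 - 207 + 31}{-46148} = \left(51 + 68\right)^{2} \cdot \frac{1}{33512} - - \frac{61}{11537} = 119^{2} \cdot \frac{1}{33512} + \frac{61}{11537} = 14161 \cdot \frac{1}{33512} + \frac{61}{11537} = \frac{14161}{33512} + \frac{61}{11537} = \frac{165419689}{386627944}$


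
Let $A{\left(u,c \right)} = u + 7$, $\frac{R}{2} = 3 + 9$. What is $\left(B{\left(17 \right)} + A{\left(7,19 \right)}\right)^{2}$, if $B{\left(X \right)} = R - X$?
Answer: $441$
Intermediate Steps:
$R = 24$ ($R = 2 \left(3 + 9\right) = 2 \cdot 12 = 24$)
$A{\left(u,c \right)} = 7 + u$
$B{\left(X \right)} = 24 - X$
$\left(B{\left(17 \right)} + A{\left(7,19 \right)}\right)^{2} = \left(\left(24 - 17\right) + \left(7 + 7\right)\right)^{2} = \left(\left(24 - 17\right) + 14\right)^{2} = \left(7 + 14\right)^{2} = 21^{2} = 441$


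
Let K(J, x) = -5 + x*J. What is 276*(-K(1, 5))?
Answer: 0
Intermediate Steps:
K(J, x) = -5 + J*x
276*(-K(1, 5)) = 276*(-(-5 + 1*5)) = 276*(-(-5 + 5)) = 276*(-1*0) = 276*0 = 0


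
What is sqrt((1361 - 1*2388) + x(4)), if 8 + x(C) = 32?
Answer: I*sqrt(1003) ≈ 31.67*I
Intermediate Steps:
x(C) = 24 (x(C) = -8 + 32 = 24)
sqrt((1361 - 1*2388) + x(4)) = sqrt((1361 - 1*2388) + 24) = sqrt((1361 - 2388) + 24) = sqrt(-1027 + 24) = sqrt(-1003) = I*sqrt(1003)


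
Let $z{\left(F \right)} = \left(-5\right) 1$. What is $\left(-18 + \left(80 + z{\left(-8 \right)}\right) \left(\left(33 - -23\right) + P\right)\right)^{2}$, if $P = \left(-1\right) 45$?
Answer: $651249$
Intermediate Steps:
$z{\left(F \right)} = -5$
$P = -45$
$\left(-18 + \left(80 + z{\left(-8 \right)}\right) \left(\left(33 - -23\right) + P\right)\right)^{2} = \left(-18 + \left(80 - 5\right) \left(\left(33 - -23\right) - 45\right)\right)^{2} = \left(-18 + 75 \left(\left(33 + 23\right) - 45\right)\right)^{2} = \left(-18 + 75 \left(56 - 45\right)\right)^{2} = \left(-18 + 75 \cdot 11\right)^{2} = \left(-18 + 825\right)^{2} = 807^{2} = 651249$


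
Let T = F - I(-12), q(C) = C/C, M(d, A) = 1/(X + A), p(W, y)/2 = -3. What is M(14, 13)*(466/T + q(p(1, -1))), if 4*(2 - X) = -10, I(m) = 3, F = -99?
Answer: -52/255 ≈ -0.20392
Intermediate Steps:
p(W, y) = -6 (p(W, y) = 2*(-3) = -6)
X = 9/2 (X = 2 - 1/4*(-10) = 2 + 5/2 = 9/2 ≈ 4.5000)
M(d, A) = 1/(9/2 + A)
q(C) = 1
T = -102 (T = -99 - 1*3 = -99 - 3 = -102)
M(14, 13)*(466/T + q(p(1, -1))) = (2/(9 + 2*13))*(466/(-102) + 1) = (2/(9 + 26))*(466*(-1/102) + 1) = (2/35)*(-233/51 + 1) = (2*(1/35))*(-182/51) = (2/35)*(-182/51) = -52/255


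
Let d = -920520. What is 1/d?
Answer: -1/920520 ≈ -1.0863e-6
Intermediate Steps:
1/d = 1/(-920520) = -1/920520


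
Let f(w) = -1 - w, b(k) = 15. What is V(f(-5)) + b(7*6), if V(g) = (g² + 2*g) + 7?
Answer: 46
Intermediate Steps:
V(g) = 7 + g² + 2*g
V(f(-5)) + b(7*6) = (7 + (-1 - 1*(-5))² + 2*(-1 - 1*(-5))) + 15 = (7 + (-1 + 5)² + 2*(-1 + 5)) + 15 = (7 + 4² + 2*4) + 15 = (7 + 16 + 8) + 15 = 31 + 15 = 46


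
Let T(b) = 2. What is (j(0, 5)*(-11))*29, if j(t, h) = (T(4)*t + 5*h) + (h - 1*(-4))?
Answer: -10846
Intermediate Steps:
j(t, h) = 4 + 2*t + 6*h (j(t, h) = (2*t + 5*h) + (h - 1*(-4)) = (2*t + 5*h) + (h + 4) = (2*t + 5*h) + (4 + h) = 4 + 2*t + 6*h)
(j(0, 5)*(-11))*29 = ((4 + 2*0 + 6*5)*(-11))*29 = ((4 + 0 + 30)*(-11))*29 = (34*(-11))*29 = -374*29 = -10846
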